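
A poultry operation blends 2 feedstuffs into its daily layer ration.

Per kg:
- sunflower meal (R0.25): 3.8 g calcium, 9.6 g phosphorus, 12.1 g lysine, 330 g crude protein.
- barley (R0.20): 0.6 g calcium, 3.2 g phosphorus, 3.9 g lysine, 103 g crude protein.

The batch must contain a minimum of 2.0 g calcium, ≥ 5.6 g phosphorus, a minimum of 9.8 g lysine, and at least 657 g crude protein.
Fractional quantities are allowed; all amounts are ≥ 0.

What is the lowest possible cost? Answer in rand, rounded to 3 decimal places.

Let x1 = kg of sunflower meal, x2 = kg of barley.
min 0.25x1 + 0.2x2 s.t.:
  3.8x1 + 0.6x2 ≥ 2   (calcium)
  9.6x1 + 3.2x2 ≥ 5.6   (phosphorus)
  12.1x1 + 3.9x2 ≥ 9.8   (lysine)
  330x1 + 103x2 ≥ 657   (crude protein)
  x1, x2 ≥ 0.
The cheapest feasible vertex uses only sunflower meal; barley is not used. The crude protein requirement is met with equality.
That vertex is x1 = 1.991.
Cost = 0.25·1.991 = 0.49775.

R0.498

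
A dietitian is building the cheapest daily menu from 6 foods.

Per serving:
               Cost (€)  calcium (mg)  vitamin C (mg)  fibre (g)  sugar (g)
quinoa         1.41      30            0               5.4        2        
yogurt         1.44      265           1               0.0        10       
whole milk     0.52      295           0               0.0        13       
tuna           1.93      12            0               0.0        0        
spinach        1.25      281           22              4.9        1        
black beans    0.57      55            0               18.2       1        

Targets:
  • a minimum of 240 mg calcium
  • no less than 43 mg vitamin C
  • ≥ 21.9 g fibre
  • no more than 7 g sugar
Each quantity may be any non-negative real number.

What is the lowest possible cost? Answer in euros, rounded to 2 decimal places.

Set it up as a linear program. Let x1 = servings of quinoa, x2 = servings of yogurt, x3 = servings of whole milk, x4 = servings of tuna, x5 = servings of spinach, x6 = servings of black beans.
min 1.41x1 + 1.44x2 + 0.52x3 + 1.93x4 + 1.25x5 + 0.57x6 s.t.:
  30x1 + 265x2 + 295x3 + 12x4 + 281x5 + 55x6 ≥ 240   (calcium)
  1x2 + 22x5 ≥ 43   (vitamin C)
  5.4x1 + 4.9x5 + 18.2x6 ≥ 21.9   (fibre)
  2x1 + 10x2 + 13x3 + 1x5 + 1x6 ≤ 7   (sugar)
  x1, x2, x3, x4, x5, x6 ≥ 0.
At the optimum only spinach, black beans are positive (quinoa, yogurt, whole milk, tuna = 0). There the vitamin C and fibre constraints are tight.
That vertex is x5 = 1.955, x6 = 0.6771.
Total cost: 1.25·1.955 + 0.57·0.6771 = 2.8297.

€2.83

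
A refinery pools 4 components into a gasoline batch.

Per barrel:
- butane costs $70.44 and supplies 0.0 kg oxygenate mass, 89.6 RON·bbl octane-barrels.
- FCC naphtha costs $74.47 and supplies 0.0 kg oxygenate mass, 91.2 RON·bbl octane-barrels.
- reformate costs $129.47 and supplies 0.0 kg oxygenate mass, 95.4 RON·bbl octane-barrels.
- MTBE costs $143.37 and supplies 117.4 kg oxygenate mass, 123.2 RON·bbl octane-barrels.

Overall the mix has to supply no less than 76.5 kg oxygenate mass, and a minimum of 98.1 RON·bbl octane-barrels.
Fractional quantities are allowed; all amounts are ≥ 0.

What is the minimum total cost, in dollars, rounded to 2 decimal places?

Treat it as an LP. Let x1 = barrels of butane, x2 = barrels of FCC naphtha, x3 = barrels of reformate, x4 = barrels of MTBE.
Minimise 70.44x1 + 74.47x2 + 129.47x3 + 143.37x4 s.t.:
  117.4x4 ≥ 76.5   (oxygenate mass)
  89.6x1 + 91.2x2 + 95.4x3 + 123.2x4 ≥ 98.1   (octane-barrels)
  x1, x2, x3, x4 ≥ 0.
At the optimum only butane, MTBE are positive (FCC naphtha, reformate = 0). There the oxygenate mass and octane-barrels constraints are tight.
That vertex is x1 = 0.1989, x4 = 0.6516.
Objective = 70.44·0.1989 + 143.37·0.6516 = 107.4304.

$107.43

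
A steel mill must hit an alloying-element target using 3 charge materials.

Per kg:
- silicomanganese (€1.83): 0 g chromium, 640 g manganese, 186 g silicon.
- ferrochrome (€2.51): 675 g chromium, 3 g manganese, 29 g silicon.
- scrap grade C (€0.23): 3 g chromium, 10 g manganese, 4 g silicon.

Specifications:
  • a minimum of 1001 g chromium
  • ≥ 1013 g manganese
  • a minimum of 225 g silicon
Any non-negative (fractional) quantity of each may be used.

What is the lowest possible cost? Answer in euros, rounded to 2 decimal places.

€6.61

Let x1 = kg of silicomanganese, x2 = kg of ferrochrome, x3 = kg of scrap grade C.
min 1.83x1 + 2.51x2 + 0.23x3 subject to:
  675x2 + 3x3 ≥ 1001   (chromium)
  640x1 + 3x2 + 10x3 ≥ 1013   (manganese)
  186x1 + 29x2 + 4x3 ≥ 225   (silicon)
  x1, x2, x3 ≥ 0.
At the optimum only silicomanganese, ferrochrome are positive (scrap grade C = 0). There the chromium and manganese constraints are tight.
Solving gives x1 = 1.576, x2 = 1.483.
Hence cost = 1.83·1.576 + 2.51·1.483 = €6.6064.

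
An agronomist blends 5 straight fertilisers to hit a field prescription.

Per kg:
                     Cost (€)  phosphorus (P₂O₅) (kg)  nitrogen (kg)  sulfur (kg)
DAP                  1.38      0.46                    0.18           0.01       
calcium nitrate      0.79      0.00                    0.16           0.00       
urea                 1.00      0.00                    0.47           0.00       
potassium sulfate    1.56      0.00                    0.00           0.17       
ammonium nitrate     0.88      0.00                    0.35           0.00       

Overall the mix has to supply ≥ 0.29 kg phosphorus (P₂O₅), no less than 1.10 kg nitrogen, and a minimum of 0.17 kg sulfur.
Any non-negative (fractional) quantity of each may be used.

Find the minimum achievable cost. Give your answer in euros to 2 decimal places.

€4.47

Set it up as a linear program. Let x1 = kg of DAP, x2 = kg of calcium nitrate, x3 = kg of urea, x4 = kg of potassium sulfate, x5 = kg of ammonium nitrate.
Minimise 1.38x1 + 0.79x2 + 1x3 + 1.56x4 + 0.88x5 s.t.:
  0.46x1 ≥ 0.29   (phosphorus (P₂O₅))
  0.18x1 + 0.16x2 + 0.47x3 + 0.35x5 ≥ 1.1   (nitrogen)
  0.01x1 + 0.17x4 ≥ 0.17   (sulfur)
  x1, x2, x3, x4, x5 ≥ 0.
The cheapest feasible vertex uses only DAP, urea, potassium sulfate; calcium nitrate, ammonium nitrate are not used. There the phosphorus (P₂O₅), nitrogen, sulfur constraints are tight.
So DAP = 0.6304 kg, urea = 2.099 kg, potassium sulfate = 0.9629 kg.
Objective = 1.38·0.6304 + 1·2.099 + 1.56·0.9629 = 4.4711.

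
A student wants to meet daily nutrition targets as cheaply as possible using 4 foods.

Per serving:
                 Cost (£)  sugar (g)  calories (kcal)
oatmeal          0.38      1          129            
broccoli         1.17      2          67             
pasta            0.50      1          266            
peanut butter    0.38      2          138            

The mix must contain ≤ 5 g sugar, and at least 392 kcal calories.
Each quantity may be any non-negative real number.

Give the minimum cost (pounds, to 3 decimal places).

Let x1 = servings of oatmeal, x2 = servings of broccoli, x3 = servings of pasta, x4 = servings of peanut butter.
min 0.38x1 + 1.17x2 + 0.5x3 + 0.38x4 s.t.:
  1x1 + 2x2 + 1x3 + 2x4 ≤ 5   (sugar)
  129x1 + 67x2 + 266x3 + 138x4 ≥ 392   (calories)
  x1, x2, x3, x4 ≥ 0.
At the optimum only pasta is positive (oatmeal, broccoli, peanut butter = 0). The calories requirement is met with equality.
Optimal quantities: pasta = 1.474 servings.
Objective = 0.5·1.474 = 0.73700.

£0.737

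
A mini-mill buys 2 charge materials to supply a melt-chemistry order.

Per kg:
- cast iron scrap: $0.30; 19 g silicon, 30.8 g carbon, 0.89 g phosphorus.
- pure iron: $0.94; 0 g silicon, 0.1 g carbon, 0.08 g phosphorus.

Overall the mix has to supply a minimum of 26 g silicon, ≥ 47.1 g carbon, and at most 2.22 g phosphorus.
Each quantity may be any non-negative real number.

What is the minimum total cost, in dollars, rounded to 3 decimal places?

Let x1 = kg of cast iron scrap, x2 = kg of pure iron.
min 0.3x1 + 0.94x2 s.t.:
  19x1 ≥ 26   (silicon)
  30.8x1 + 0.1x2 ≥ 47.1   (carbon)
  0.89x1 + 0.08x2 ≤ 2.22   (phosphorus)
  x1, x2 ≥ 0.
The optimal basis is {cast iron scrap}; pure iron drops out. There the carbon constraint is tight.
Solving gives x1 = 1.529.
Hence cost = 0.3·1.529 = $0.45870.

$0.459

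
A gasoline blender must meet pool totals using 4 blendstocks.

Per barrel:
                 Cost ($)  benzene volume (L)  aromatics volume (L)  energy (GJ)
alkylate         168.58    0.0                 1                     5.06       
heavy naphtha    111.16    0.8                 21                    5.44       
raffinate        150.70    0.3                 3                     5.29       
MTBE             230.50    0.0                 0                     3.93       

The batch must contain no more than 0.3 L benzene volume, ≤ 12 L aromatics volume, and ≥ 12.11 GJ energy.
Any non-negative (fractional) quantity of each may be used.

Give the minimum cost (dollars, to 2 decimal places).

Treat it as an LP. Let x1 = barrels of alkylate, x2 = barrels of heavy naphtha, x3 = barrels of raffinate, x4 = barrels of MTBE.
min 168.58x1 + 111.16x2 + 150.7x3 + 230.5x4 s.t.:
  0.8x2 + 0.3x3 ≤ 0.3   (benzene volume)
  1x1 + 21x2 + 3x3 ≤ 12   (aromatics volume)
  5.06x1 + 5.44x2 + 5.29x3 + 3.93x4 ≥ 12.11   (energy)
  x1, x2, x3, x4 ≥ 0.
The minimum-cost mix takes nothing from raffinate, MTBE — only alkylate, heavy naphtha. There the benzene volume and energy constraints are tight.
Solving gives x1 = 1.9901, x2 = 0.375.
Total cost: 168.58·1.9901 + 111.16·0.375 = 377.1761.

$377.18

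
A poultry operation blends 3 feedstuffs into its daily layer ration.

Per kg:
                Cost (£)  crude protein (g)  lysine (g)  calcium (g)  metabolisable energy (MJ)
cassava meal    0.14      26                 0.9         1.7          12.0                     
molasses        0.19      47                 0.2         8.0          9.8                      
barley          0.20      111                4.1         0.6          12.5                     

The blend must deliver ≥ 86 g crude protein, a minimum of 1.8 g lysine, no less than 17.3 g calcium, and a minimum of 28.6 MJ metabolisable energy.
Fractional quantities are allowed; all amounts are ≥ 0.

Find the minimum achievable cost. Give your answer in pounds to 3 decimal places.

Let x1 = kg of cassava meal, x2 = kg of molasses, x3 = kg of barley.
min 0.14x1 + 0.19x2 + 0.2x3 s.t.:
  26x1 + 47x2 + 111x3 ≥ 86   (crude protein)
  0.9x1 + 0.2x2 + 4.1x3 ≥ 1.8   (lysine)
  1.7x1 + 8x2 + 0.6x3 ≥ 17.3   (calcium)
  12x1 + 9.8x2 + 12.5x3 ≥ 28.6   (metabolisable energy)
  x1, x2, x3 ≥ 0.
The optimal mix uses every input. The lysine, calcium, metabolisable energy requirements are met with equality.
That vertex is x1 = 0.4658, x2 = 2.046, x3 = 0.237.
Total cost: 0.14·0.4658 + 0.19·2.046 + 0.2·0.237 = 0.50135.

£0.501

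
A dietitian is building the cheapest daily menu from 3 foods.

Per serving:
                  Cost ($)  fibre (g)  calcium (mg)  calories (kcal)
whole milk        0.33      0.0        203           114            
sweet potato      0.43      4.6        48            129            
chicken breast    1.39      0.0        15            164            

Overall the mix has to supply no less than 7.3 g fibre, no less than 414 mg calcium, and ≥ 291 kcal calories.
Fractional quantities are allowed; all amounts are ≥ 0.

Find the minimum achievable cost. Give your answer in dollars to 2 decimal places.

Let x1 = servings of whole milk, x2 = servings of sweet potato, x3 = servings of chicken breast.
min 0.33x1 + 0.43x2 + 1.39x3 s.t.:
  4.6x2 ≥ 7.3   (fibre)
  203x1 + 48x2 + 15x3 ≥ 414   (calcium)
  114x1 + 129x2 + 164x3 ≥ 291   (calories)
  x1, x2, x3 ≥ 0.
The cheapest feasible vertex uses only whole milk, sweet potato; chicken breast is not used. The fibre and calcium requirements are met with equality.
Solving gives x1 = 1.664, x2 = 1.587.
Cost = 0.33·1.664 + 0.43·1.587 = 1.2315.

$1.23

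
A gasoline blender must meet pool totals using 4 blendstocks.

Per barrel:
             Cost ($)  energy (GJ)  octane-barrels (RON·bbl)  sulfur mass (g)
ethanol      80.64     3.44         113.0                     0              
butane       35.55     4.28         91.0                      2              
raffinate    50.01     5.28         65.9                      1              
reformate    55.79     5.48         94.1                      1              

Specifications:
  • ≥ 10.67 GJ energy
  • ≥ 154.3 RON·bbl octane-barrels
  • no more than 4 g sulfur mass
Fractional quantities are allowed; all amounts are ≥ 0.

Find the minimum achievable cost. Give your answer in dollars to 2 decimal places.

$92.76

Treat it as an LP. Let x1 = barrels of ethanol, x2 = barrels of butane, x3 = barrels of raffinate, x4 = barrels of reformate.
Minimize 80.64x1 + 35.55x2 + 50.01x3 + 55.79x4 s.t.:
  3.44x1 + 4.28x2 + 5.28x3 + 5.48x4 ≥ 10.67   (energy)
  113x1 + 91x2 + 65.9x3 + 94.1x4 ≥ 154.3   (octane-barrels)
  2x2 + 1x3 + 1x4 ≤ 4   (sulfur mass)
  x1, x2, x3, x4 ≥ 0.
The cheapest feasible vertex uses only butane, raffinate; ethanol, reformate are not used. Binding constraints: energy and sulfur mass.
So butane = 1.664 barrels, raffinate = 0.672 barrels.
Cost = 35.55·1.664 + 50.01·0.672 = 92.7619.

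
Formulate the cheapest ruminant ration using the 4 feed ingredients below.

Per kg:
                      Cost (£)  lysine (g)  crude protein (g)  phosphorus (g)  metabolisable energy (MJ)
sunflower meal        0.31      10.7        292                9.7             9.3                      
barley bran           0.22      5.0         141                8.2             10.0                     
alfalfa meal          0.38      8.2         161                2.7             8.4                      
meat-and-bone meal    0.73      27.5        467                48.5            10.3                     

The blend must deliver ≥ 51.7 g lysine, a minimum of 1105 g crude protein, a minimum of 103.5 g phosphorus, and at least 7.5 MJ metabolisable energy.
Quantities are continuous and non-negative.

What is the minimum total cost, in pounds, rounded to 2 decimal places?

Let x1 = kg of sunflower meal, x2 = kg of barley bran, x3 = kg of alfalfa meal, x4 = kg of meat-and-bone meal.
Minimize 0.31x1 + 0.22x2 + 0.38x3 + 0.73x4 s.t.:
  10.7x1 + 5x2 + 8.2x3 + 27.5x4 ≥ 51.7   (lysine)
  292x1 + 141x2 + 161x3 + 467x4 ≥ 1105   (crude protein)
  9.7x1 + 8.2x2 + 2.7x3 + 48.5x4 ≥ 103.5   (phosphorus)
  9.3x1 + 10x2 + 8.4x3 + 10.3x4 ≥ 7.5   (metabolisable energy)
  x1, x2, x3, x4 ≥ 0.
The minimum-cost mix takes nothing from barley bran, alfalfa meal — only sunflower meal, meat-and-bone meal. The crude protein and phosphorus requirements are met with equality.
Optimal quantities: sunflower meal = 0.5459 kg, meat-and-bone meal = 2.025 kg.
Objective = 0.31·0.5459 + 0.73·2.025 = 1.6475.

£1.65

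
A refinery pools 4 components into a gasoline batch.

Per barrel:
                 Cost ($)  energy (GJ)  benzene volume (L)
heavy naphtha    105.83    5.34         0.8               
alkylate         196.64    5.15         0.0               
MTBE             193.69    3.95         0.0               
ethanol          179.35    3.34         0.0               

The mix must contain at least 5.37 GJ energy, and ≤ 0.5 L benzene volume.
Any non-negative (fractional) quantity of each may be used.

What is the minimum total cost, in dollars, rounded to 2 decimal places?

This is a linear program. Let x1 = barrels of heavy naphtha, x2 = barrels of alkylate, x3 = barrels of MTBE, x4 = barrels of ethanol.
min 105.83x1 + 196.64x2 + 193.69x3 + 179.35x4 with:
  5.34x1 + 5.15x2 + 3.95x3 + 3.34x4 ≥ 5.37   (energy)
  0.8x1 ≤ 0.5   (benzene volume)
  x1, x2, x3, x4 ≥ 0.
The optimal basis is {heavy naphtha, alkylate}; MTBE, ethanol drop out. The energy and benzene volume requirements are met with equality.
That vertex is x1 = 0.625, x2 = 0.39466.
Objective = 105.83·0.625 + 196.64·0.39466 = 143.7497.

$143.75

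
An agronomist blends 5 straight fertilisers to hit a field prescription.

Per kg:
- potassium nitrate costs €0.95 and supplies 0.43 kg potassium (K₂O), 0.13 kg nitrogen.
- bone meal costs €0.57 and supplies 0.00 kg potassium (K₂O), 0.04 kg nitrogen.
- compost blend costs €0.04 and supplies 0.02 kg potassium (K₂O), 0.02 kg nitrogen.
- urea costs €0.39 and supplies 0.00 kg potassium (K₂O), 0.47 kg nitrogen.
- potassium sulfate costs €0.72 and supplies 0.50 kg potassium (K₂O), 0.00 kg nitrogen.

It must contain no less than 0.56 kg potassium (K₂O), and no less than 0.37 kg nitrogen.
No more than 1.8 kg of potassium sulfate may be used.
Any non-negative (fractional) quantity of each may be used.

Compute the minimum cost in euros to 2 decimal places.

This is a linear program. Let x1 = kg of potassium nitrate, x2 = kg of bone meal, x3 = kg of compost blend, x4 = kg of urea, x5 = kg of potassium sulfate.
Minimise 0.95x1 + 0.57x2 + 0.04x3 + 0.39x4 + 0.72x5 with:
  0.43x1 + 0.02x3 + 0.5x5 ≥ 0.56   (potassium (K₂O))
  0.13x1 + 0.04x2 + 0.02x3 + 0.47x4 ≥ 0.37   (nitrogen)
  x5 ≤ 1.8
  x1, x2, x3, x4, x5 ≥ 0.
The cheapest feasible vertex uses only compost blend, potassium sulfate; potassium nitrate, bone meal, urea are not used. The potassium (K₂O) and nitrogen requirements are met with equality.
So compost blend = 18.5 kg, potassium sulfate = 0.38 kg.
Cost = 0.04·18.5 + 0.72·0.38 = 1.0136.

€1.01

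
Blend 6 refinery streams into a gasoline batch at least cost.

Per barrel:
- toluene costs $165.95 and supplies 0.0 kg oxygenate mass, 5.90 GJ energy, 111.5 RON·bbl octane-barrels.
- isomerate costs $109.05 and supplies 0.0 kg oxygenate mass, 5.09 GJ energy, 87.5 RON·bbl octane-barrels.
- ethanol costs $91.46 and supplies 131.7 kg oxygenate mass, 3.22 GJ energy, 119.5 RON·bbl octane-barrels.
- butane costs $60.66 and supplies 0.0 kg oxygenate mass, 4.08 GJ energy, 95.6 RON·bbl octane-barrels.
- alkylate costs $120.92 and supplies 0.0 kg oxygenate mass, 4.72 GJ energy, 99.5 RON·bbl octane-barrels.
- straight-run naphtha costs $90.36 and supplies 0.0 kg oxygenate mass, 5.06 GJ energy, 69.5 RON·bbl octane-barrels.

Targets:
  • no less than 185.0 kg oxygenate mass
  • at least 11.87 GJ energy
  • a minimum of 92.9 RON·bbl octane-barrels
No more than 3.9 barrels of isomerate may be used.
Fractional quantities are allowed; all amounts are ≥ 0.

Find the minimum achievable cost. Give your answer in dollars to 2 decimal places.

$237.70

Set it up as a linear program. Let x1 = barrels of toluene, x2 = barrels of isomerate, x3 = barrels of ethanol, x4 = barrels of butane, x5 = barrels of alkylate, x6 = barrels of straight-run naphtha.
Minimize 165.95x1 + 109.05x2 + 91.46x3 + 60.66x4 + 120.92x5 + 90.36x6 with:
  131.7x3 ≥ 185   (oxygenate mass)
  5.9x1 + 5.09x2 + 3.22x3 + 4.08x4 + 4.72x5 + 5.06x6 ≥ 11.87   (energy)
  111.5x1 + 87.5x2 + 119.5x3 + 95.6x4 + 99.5x5 + 69.5x6 ≥ 92.9   (octane-barrels)
  x2 ≤ 3.9
  x1, x2, x3, x4, x5, x6 ≥ 0.
The cheapest feasible vertex uses only ethanol, butane; toluene, isomerate, alkylate, straight-run naphtha are not used. The oxygenate mass and energy requirements are met with equality.
So ethanol = 1.4047 barrels, butane = 1.8007 barrels.
Hence cost = 91.46·1.4047 + 60.66·1.8007 = $237.7043.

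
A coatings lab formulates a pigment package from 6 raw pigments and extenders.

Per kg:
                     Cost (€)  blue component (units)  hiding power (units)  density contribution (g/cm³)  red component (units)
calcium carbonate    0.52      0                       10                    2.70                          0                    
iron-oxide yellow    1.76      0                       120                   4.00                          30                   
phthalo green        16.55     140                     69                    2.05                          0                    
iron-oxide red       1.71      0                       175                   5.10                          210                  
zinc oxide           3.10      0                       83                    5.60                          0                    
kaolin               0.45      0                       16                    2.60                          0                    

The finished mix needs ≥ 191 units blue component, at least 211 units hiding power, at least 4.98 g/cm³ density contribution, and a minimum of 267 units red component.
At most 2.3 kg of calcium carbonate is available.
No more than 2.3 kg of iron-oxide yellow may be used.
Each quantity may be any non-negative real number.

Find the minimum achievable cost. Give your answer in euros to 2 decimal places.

€24.75

Let x1 = kg of calcium carbonate, x2 = kg of iron-oxide yellow, x3 = kg of phthalo green, x4 = kg of iron-oxide red, x5 = kg of zinc oxide, x6 = kg of kaolin.
min 0.52x1 + 1.76x2 + 16.55x3 + 1.71x4 + 3.1x5 + 0.45x6 subject to:
  140x3 ≥ 191   (blue component)
  10x1 + 120x2 + 69x3 + 175x4 + 83x5 + 16x6 ≥ 211   (hiding power)
  2.7x1 + 4x2 + 2.05x3 + 5.1x4 + 5.6x5 + 2.6x6 ≥ 4.98   (density contribution)
  30x2 + 210x4 ≥ 267   (red component)
  x1 ≤ 2.3
  x2 ≤ 2.3
  x1, x2, x3, x4, x5, x6 ≥ 0.
The minimum-cost mix takes nothing from calcium carbonate, iron-oxide yellow, zinc oxide, kaolin — only phthalo green, iron-oxide red. There the blue component and red component constraints are tight.
Optimal quantities: phthalo green = 1.364 kg, iron-oxide red = 1.271 kg.
Cost = 16.55·1.364 + 1.71·1.271 = 24.7476.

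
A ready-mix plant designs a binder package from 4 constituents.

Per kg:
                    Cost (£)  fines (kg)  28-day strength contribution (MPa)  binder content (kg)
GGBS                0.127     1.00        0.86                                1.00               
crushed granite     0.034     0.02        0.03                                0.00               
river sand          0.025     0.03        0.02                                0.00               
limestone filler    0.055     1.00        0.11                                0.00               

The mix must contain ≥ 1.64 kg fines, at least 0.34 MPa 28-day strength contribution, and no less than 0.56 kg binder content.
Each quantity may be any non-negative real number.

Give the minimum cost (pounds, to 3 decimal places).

This is a linear program. Let x1 = kg of GGBS, x2 = kg of crushed granite, x3 = kg of river sand, x4 = kg of limestone filler.
Minimize 0.127x1 + 0.034x2 + 0.025x3 + 0.055x4 subject to:
  1x1 + 0.02x2 + 0.03x3 + 1x4 ≥ 1.64   (fines)
  0.86x1 + 0.03x2 + 0.02x3 + 0.11x4 ≥ 0.34   (28-day strength contribution)
  1x1 ≥ 0.56   (binder content)
  x1, x2, x3, x4 ≥ 0.
The cheapest feasible vertex uses only GGBS, limestone filler; crushed granite, river sand are not used. The fines and binder content requirements are met with equality.
Optimal quantities: GGBS = 0.56 kg, limestone filler = 1.08 kg.
Cost = 0.127·0.56 + 0.055·1.08 = 0.13052.

£0.131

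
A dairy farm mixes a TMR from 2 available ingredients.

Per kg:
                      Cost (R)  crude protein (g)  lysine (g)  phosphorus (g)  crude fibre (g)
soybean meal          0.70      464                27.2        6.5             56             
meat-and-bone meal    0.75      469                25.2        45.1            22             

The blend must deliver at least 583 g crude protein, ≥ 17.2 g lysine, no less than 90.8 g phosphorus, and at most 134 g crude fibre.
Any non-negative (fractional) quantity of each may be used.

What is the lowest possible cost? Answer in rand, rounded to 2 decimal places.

This is a linear program. Let x1 = kg of soybean meal, x2 = kg of meat-and-bone meal.
Minimize 0.7x1 + 0.75x2 subject to:
  464x1 + 469x2 ≥ 583   (crude protein)
  27.2x1 + 25.2x2 ≥ 17.2   (lysine)
  6.5x1 + 45.1x2 ≥ 90.8   (phosphorus)
  56x1 + 22x2 ≤ 134   (crude fibre)
  x1, x2 ≥ 0.
The minimum-cost mix takes nothing from soybean meal — only meat-and-bone meal. There the phosphorus constraint is tight.
That vertex is x2 = 2.013.
Total cost: 0.75·2.013 = 1.5098.

R1.51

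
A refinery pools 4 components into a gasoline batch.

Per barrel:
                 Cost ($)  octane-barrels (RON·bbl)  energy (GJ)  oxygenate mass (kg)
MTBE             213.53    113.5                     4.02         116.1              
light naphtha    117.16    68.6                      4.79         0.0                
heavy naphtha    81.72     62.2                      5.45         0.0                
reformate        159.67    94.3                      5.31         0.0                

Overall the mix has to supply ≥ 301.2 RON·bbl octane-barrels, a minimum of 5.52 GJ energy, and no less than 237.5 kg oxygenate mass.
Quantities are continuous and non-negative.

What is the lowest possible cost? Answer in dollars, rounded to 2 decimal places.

Let x1 = barrels of MTBE, x2 = barrels of light naphtha, x3 = barrels of heavy naphtha, x4 = barrels of reformate.
Minimize 213.53x1 + 117.16x2 + 81.72x3 + 159.67x4 subject to:
  113.5x1 + 68.6x2 + 62.2x3 + 94.3x4 ≥ 301.2   (octane-barrels)
  4.02x1 + 4.79x2 + 5.45x3 + 5.31x4 ≥ 5.52   (energy)
  116.1x1 ≥ 237.5   (oxygenate mass)
  x1, x2, x3, x4 ≥ 0.
The cheapest feasible vertex uses only MTBE, heavy naphtha; light naphtha, reformate are not used. Binding constraints: octane-barrels and oxygenate mass.
So MTBE = 2.0457 barrels, heavy naphtha = 1.1096 barrels.
Cost = 213.53·2.0457 + 81.72·1.1096 = 527.4948.

$527.49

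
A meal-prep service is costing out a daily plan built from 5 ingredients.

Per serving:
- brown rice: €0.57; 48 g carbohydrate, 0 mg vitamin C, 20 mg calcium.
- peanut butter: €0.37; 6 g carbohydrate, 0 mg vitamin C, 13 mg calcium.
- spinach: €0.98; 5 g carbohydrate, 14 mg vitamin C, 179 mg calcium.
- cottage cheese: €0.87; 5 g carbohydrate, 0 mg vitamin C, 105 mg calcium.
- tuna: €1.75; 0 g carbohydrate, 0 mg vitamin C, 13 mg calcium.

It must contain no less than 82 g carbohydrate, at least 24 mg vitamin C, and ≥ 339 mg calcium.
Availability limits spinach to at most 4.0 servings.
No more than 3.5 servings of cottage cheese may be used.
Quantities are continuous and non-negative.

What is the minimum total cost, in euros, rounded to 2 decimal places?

€2.56

Set it up as a linear program. Let x1 = servings of brown rice, x2 = servings of peanut butter, x3 = servings of spinach, x4 = servings of cottage cheese, x5 = servings of tuna.
min 0.57x1 + 0.37x2 + 0.98x3 + 0.87x4 + 1.75x5 subject to:
  48x1 + 6x2 + 5x3 + 5x4 ≥ 82   (carbohydrate)
  14x3 ≥ 24   (vitamin C)
  20x1 + 13x2 + 179x3 + 105x4 + 13x5 ≥ 339   (calcium)
  x3 ≤ 4
  x4 ≤ 3.5
  x1, x2, x3, x4, x5 ≥ 0.
The cheapest feasible vertex uses only brown rice, spinach; peanut butter, cottage cheese, tuna are not used. There the carbohydrate and calcium constraints are tight.
Solving gives x1 = 1.529, x3 = 1.723.
Objective = 0.57·1.529 + 0.98·1.723 = 2.5601.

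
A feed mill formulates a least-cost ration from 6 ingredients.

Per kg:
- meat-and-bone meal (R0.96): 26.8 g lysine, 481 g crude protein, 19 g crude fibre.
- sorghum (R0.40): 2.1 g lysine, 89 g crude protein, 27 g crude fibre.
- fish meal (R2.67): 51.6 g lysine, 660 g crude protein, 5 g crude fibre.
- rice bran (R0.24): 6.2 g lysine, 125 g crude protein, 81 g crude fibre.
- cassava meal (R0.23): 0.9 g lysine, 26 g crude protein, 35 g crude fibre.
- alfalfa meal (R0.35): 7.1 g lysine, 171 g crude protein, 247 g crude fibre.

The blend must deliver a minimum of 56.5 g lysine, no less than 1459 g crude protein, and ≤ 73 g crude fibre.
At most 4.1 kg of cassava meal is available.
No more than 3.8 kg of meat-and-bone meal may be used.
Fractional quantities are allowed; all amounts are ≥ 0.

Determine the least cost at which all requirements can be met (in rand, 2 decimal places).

Let x1 = kg of meat-and-bone meal, x2 = kg of sorghum, x3 = kg of fish meal, x4 = kg of rice bran, x5 = kg of cassava meal, x6 = kg of alfalfa meal.
Minimize 0.96x1 + 0.4x2 + 2.67x3 + 0.24x4 + 0.23x5 + 0.35x6 with:
  26.8x1 + 2.1x2 + 51.6x3 + 6.2x4 + 0.9x5 + 7.1x6 ≥ 56.5   (lysine)
  481x1 + 89x2 + 660x3 + 125x4 + 26x5 + 171x6 ≥ 1459   (crude protein)
  19x1 + 27x2 + 5x3 + 81x4 + 35x5 + 247x6 ≤ 73   (crude fibre)
  x5 ≤ 4.1
  x1 ≤ 3.8
  x1, x2, x3, x4, x5, x6 ≥ 0.
The cheapest feasible vertex uses only meat-and-bone meal, rice bran; sorghum, fish meal, cassava meal, alfalfa meal are not used. The crude protein and crude fibre requirements are met with equality.
That vertex is x1 = 2.981, x4 = 0.202.
Objective = 0.96·2.981 + 0.24·0.202 = 2.9102.

R2.91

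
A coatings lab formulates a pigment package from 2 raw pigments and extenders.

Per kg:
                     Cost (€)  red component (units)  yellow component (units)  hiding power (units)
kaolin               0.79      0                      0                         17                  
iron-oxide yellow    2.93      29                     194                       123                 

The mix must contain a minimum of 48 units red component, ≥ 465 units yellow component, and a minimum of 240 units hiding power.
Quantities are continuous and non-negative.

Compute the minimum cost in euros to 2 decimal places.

Set it up as a linear program. Let x1 = kg of kaolin, x2 = kg of iron-oxide yellow.
min 0.79x1 + 2.93x2 with:
  29x2 ≥ 48   (red component)
  194x2 ≥ 465   (yellow component)
  17x1 + 123x2 ≥ 240   (hiding power)
  x1, x2 ≥ 0.
The minimum-cost mix takes nothing from kaolin — only iron-oxide yellow. There the yellow component constraint is tight.
So iron-oxide yellow = 2.397 kg.
Total cost: 2.93·2.397 = 7.0232.

€7.02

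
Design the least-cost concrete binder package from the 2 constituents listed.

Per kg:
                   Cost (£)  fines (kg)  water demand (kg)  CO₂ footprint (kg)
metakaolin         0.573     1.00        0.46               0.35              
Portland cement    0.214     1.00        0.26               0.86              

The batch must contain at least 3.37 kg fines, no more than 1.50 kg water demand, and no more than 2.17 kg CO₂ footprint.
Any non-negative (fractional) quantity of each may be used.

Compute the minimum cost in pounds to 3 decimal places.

Set it up as a linear program. Let x1 = kg of metakaolin, x2 = kg of Portland cement.
min 0.573x1 + 0.214x2 s.t.:
  1x1 + 1x2 ≥ 3.37   (fines)
  0.46x1 + 0.26x2 ≤ 1.5   (water demand)
  0.35x1 + 0.86x2 ≤ 2.17   (CO₂ footprint)
  x1, x2 ≥ 0.
Both inputs are positive at the optimum. Binding constraints: fines and CO₂ footprint.
So metakaolin = 1.428 kg, Portland cement = 1.942 kg.
Cost = 0.573·1.428 + 0.214·1.942 = 1.23383.

£1.234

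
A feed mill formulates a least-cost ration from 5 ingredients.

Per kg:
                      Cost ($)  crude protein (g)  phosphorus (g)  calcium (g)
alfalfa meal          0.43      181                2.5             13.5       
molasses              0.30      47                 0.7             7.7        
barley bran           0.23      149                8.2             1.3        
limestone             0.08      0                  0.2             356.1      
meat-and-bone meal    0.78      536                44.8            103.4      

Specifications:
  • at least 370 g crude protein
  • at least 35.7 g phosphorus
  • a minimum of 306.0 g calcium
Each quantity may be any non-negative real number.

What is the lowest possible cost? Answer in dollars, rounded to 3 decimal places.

$0.670

Let x1 = kg of alfalfa meal, x2 = kg of molasses, x3 = kg of barley bran, x4 = kg of limestone, x5 = kg of meat-and-bone meal.
min 0.43x1 + 0.3x2 + 0.23x3 + 0.08x4 + 0.78x5 s.t.:
  181x1 + 47x2 + 149x3 + 536x5 ≥ 370   (crude protein)
  2.5x1 + 0.7x2 + 8.2x3 + 0.2x4 + 44.8x5 ≥ 35.7   (phosphorus)
  13.5x1 + 7.7x2 + 1.3x3 + 356.1x4 + 103.4x5 ≥ 306   (calcium)
  x1, x2, x3, x4, x5 ≥ 0.
The optimal basis is {limestone, meat-and-bone meal}; alfalfa meal, molasses, barley bran drop out. There the phosphorus and calcium constraints are tight.
That vertex is x4 = 0.6287, x5 = 0.7941.
Total cost: 0.08·0.6287 + 0.78·0.7941 = 0.66969.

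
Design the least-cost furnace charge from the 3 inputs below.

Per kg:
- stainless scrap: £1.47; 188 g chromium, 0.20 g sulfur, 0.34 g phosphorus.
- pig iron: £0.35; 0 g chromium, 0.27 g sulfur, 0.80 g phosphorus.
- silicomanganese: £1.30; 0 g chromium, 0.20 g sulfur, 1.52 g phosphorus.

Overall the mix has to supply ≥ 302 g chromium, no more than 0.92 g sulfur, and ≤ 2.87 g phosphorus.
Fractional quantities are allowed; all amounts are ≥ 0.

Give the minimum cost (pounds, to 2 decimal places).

Let x1 = kg of stainless scrap, x2 = kg of pig iron, x3 = kg of silicomanganese.
min 1.47x1 + 0.35x2 + 1.3x3 subject to:
  188x1 ≥ 302   (chromium)
  0.2x1 + 0.27x2 + 0.2x3 ≤ 0.92   (sulfur)
  0.34x1 + 0.8x2 + 1.52x3 ≤ 2.87   (phosphorus)
  x1, x2, x3 ≥ 0.
At the optimum only stainless scrap is positive (pig iron, silicomanganese = 0). There the chromium constraint is tight.
Solving gives x1 = 1.606.
Total cost: 1.47·1.606 = 2.3608.

£2.36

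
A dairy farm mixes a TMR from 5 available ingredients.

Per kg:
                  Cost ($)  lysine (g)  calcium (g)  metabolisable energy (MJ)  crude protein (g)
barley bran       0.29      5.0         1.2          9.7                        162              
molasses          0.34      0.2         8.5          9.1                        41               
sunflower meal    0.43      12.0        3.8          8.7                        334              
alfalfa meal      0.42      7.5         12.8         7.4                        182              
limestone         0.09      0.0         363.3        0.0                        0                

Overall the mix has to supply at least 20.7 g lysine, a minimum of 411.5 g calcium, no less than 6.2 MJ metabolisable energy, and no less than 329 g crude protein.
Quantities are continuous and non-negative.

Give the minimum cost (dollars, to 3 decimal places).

$0.842

This is a linear program. Let x1 = kg of barley bran, x2 = kg of molasses, x3 = kg of sunflower meal, x4 = kg of alfalfa meal, x5 = kg of limestone.
Minimise 0.29x1 + 0.34x2 + 0.43x3 + 0.42x4 + 0.09x5 subject to:
  5x1 + 0.2x2 + 12x3 + 7.5x4 ≥ 20.7   (lysine)
  1.2x1 + 8.5x2 + 3.8x3 + 12.8x4 + 363.3x5 ≥ 411.5   (calcium)
  9.7x1 + 9.1x2 + 8.7x3 + 7.4x4 ≥ 6.2   (metabolisable energy)
  162x1 + 41x2 + 334x3 + 182x4 ≥ 329   (crude protein)
  x1, x2, x3, x4, x5 ≥ 0.
The optimal basis is {sunflower meal, limestone}; barley bran, molasses, alfalfa meal drop out. There the lysine and calcium constraints are tight.
Optimal quantities: sunflower meal = 1.725 kg, limestone = 1.115 kg.
Total cost: 0.43·1.725 + 0.09·1.115 = 0.84210.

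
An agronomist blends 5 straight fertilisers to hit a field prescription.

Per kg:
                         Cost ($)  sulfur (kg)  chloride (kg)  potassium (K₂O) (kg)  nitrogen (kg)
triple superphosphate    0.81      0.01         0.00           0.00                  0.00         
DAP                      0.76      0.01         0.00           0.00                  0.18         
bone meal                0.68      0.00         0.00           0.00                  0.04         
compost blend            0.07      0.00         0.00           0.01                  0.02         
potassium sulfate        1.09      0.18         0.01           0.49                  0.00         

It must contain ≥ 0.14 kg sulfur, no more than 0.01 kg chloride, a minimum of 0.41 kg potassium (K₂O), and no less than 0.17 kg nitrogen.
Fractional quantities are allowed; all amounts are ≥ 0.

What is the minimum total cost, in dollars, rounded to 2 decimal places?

This is a linear program. Let x1 = kg of triple superphosphate, x2 = kg of DAP, x3 = kg of bone meal, x4 = kg of compost blend, x5 = kg of potassium sulfate.
Minimise 0.81x1 + 0.76x2 + 0.68x3 + 0.07x4 + 1.09x5 s.t.:
  0.01x1 + 0.01x2 + 0.18x5 ≥ 0.14   (sulfur)
  0.01x5 ≤ 0.01   (chloride)
  0.01x4 + 0.49x5 ≥ 0.41   (potassium (K₂O))
  0.18x2 + 0.04x3 + 0.02x4 ≥ 0.17   (nitrogen)
  x1, x2, x3, x4, x5 ≥ 0.
The optimal basis is {compost blend, potassium sulfate}; triple superphosphate, DAP, bone meal drop out. There the sulfur and nitrogen constraints are tight.
Optimal quantities: compost blend = 8.5 kg, potassium sulfate = 0.7778 kg.
Total cost: 0.07·8.5 + 1.09·0.7778 = 1.4428.

$1.44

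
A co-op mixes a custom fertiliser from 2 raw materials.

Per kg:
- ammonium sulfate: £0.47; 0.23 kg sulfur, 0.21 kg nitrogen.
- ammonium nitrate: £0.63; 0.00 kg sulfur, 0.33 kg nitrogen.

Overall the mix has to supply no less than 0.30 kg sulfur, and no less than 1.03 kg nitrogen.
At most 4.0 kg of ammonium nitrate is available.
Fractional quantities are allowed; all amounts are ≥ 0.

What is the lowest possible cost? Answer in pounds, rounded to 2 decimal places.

Let x1 = kg of ammonium sulfate, x2 = kg of ammonium nitrate.
Minimise 0.47x1 + 0.63x2 with:
  0.23x1 ≥ 0.3   (sulfur)
  0.21x1 + 0.33x2 ≥ 1.03   (nitrogen)
  x2 ≤ 4
  x1, x2 ≥ 0.
Both inputs are positive at the optimum. Binding constraints: sulfur and nitrogen.
Optimal quantities: ammonium sulfate = 1.304 kg, ammonium nitrate = 2.291 kg.
Hence cost = 0.47·1.304 + 0.63·2.291 = £2.0562.

£2.06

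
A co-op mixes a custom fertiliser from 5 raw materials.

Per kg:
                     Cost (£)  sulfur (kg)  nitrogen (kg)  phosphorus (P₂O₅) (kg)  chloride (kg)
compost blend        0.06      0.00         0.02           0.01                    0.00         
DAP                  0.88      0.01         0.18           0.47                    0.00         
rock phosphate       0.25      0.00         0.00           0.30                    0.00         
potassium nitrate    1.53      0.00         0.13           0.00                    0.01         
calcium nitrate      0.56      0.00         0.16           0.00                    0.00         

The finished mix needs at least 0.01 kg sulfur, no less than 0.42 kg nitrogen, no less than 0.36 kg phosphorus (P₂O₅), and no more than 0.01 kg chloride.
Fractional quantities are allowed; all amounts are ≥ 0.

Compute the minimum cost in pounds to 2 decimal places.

This is a linear program. Let x1 = kg of compost blend, x2 = kg of DAP, x3 = kg of rock phosphate, x4 = kg of potassium nitrate, x5 = kg of calcium nitrate.
Minimise 0.06x1 + 0.88x2 + 0.25x3 + 1.53x4 + 0.56x5 subject to:
  0.01x2 ≥ 0.01   (sulfur)
  0.02x1 + 0.18x2 + 0.13x4 + 0.16x5 ≥ 0.42   (nitrogen)
  0.01x1 + 0.47x2 + 0.3x3 ≥ 0.36   (phosphorus (P₂O₅))
  0.01x4 ≤ 0.01   (chloride)
  x1, x2, x3, x4, x5 ≥ 0.
The cheapest feasible vertex uses only compost blend, DAP; rock phosphate, potassium nitrate, calcium nitrate are not used. The sulfur and nitrogen requirements are met with equality.
So compost blend = 12 kg, DAP = 1 kg.
Hence cost = 0.06·12 + 0.88·1 = £1.6000.

£1.60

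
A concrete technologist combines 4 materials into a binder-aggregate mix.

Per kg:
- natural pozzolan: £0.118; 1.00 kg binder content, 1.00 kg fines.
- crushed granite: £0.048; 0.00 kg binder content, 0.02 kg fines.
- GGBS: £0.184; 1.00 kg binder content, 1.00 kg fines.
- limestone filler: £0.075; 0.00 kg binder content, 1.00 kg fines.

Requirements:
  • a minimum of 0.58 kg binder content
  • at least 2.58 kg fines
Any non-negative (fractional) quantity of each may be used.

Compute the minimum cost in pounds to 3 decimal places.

£0.218

Treat it as an LP. Let x1 = kg of natural pozzolan, x2 = kg of crushed granite, x3 = kg of GGBS, x4 = kg of limestone filler.
Minimise 0.118x1 + 0.048x2 + 0.184x3 + 0.075x4 with:
  1x1 + 1x3 ≥ 0.58   (binder content)
  1x1 + 0.02x2 + 1x3 + 1x4 ≥ 2.58   (fines)
  x1, x2, x3, x4 ≥ 0.
The optimal basis is {natural pozzolan, limestone filler}; crushed granite, GGBS drop out. The binder content and fines requirements are met with equality.
So natural pozzolan = 0.58 kg, limestone filler = 2 kg.
Cost = 0.118·0.58 + 0.075·2 = 0.21844.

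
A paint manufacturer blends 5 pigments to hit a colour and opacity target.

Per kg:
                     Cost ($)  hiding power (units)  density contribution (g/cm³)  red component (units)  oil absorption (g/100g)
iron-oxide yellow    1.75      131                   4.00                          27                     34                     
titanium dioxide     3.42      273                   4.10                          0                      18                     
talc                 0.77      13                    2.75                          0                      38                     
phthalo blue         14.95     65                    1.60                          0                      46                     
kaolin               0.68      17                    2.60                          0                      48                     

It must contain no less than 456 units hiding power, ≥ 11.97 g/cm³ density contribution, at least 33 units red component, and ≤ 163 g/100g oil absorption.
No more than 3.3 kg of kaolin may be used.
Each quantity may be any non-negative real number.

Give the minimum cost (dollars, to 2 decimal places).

$5.99

Let x1 = kg of iron-oxide yellow, x2 = kg of titanium dioxide, x3 = kg of talc, x4 = kg of phthalo blue, x5 = kg of kaolin.
Minimise 1.75x1 + 3.42x2 + 0.77x3 + 14.95x4 + 0.68x5 s.t.:
  131x1 + 273x2 + 13x3 + 65x4 + 17x5 ≥ 456   (hiding power)
  4x1 + 4.1x2 + 2.75x3 + 1.6x4 + 2.6x5 ≥ 11.97   (density contribution)
  27x1 ≥ 33   (red component)
  34x1 + 18x2 + 38x3 + 46x4 + 48x5 ≤ 163   (oil absorption)
  x5 ≤ 3.3
  x1, x2, x3, x4, x5 ≥ 0.
At the optimum only iron-oxide yellow, titanium dioxide are positive (talc, phthalo blue, kaolin = 0). The hiding power and density contribution requirements are met with equality.
Optimal quantities: iron-oxide yellow = 2.52 kg, titanium dioxide = 0.4612 kg.
Hence cost = 1.75·2.52 + 3.42·0.4612 = $5.9873.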